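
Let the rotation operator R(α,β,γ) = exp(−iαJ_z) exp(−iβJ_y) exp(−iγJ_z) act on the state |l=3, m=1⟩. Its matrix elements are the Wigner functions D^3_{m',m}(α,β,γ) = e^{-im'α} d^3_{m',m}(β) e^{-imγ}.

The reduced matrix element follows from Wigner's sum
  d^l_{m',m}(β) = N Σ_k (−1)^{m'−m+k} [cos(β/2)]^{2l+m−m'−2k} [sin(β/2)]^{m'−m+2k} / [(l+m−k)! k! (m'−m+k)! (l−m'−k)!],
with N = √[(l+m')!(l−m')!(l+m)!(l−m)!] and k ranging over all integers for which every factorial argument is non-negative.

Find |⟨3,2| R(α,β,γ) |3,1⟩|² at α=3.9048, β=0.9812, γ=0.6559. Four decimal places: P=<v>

P=0.1166

First d^3_{2,1}(β=0.9812), then the phase factors e^{-i(2)α} and e^{-i(1)γ}:
With c≡cos(β/2)=0.882050 and s≡sin(β/2)=0.471155, N=[120·1·24·2]^{1/2}=75.894664
k∈{0,1} keeps every argument non-negative
  k=0: (−1)^1·75.8947/(24)·0.8821^5·0.4712^1 = -0.795483
  k=1: (−1)^2·75.8947/(12)·0.8821^3·0.4712^3 = +0.453944
d^3_{2,1}(0.9812) = -0.795483 +0.453944 = -0.341539
|D^3_{2,1}|² = |d^3_{2,1}(β)|² = (-0.341539)² = 0.116649 (the z-rotation phases have unit modulus)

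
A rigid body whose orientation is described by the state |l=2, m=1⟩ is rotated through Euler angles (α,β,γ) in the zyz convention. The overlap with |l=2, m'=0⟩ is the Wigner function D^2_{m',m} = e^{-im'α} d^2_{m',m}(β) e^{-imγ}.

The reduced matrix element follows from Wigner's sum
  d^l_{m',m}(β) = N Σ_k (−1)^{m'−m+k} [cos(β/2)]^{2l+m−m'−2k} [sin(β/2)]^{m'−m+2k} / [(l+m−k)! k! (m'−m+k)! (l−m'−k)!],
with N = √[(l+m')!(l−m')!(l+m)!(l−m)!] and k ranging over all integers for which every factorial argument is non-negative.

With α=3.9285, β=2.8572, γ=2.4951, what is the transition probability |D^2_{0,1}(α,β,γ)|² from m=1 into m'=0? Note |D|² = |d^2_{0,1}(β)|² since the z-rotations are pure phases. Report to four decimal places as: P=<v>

P=0.1088

D^2_{0,1}(3.9285,2.8572,2.4951) = e^{-i·0·3.9285}·d^2_{0,1}(2.8572)·e^{-i·1·2.4951}. Compute d first:
c=cos(2.8572/2)=0.141718, s=sin(2.8572/2)=0.989907; N=√[2·2·6·1]=4.898979
k∈{1,2} keeps every argument non-negative
  k=1: (−1)^0·4.8990/(2)·0.1417^3·0.9899^1 = +0.006901
  k=2: (−1)^1·4.8990/(2)·0.1417^1·0.9899^3 = -0.336731
d^2_{0,1}(2.8572) = +0.006901 -0.336731 = -0.329829
|D^2_{0,1}|² = |d^2_{0,1}(β)|² = (-0.329829)² = 0.108787 (the z-rotation phases have unit modulus)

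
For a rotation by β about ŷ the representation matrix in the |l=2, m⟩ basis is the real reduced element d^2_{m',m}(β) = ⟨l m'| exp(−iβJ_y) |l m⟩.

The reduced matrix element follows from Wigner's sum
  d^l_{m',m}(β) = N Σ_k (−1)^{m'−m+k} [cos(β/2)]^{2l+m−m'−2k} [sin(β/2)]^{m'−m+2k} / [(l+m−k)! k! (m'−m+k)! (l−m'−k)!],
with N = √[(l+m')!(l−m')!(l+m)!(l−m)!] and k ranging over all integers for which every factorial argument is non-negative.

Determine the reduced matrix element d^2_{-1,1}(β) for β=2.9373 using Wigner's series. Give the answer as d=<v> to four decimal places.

d=-0.9484

d^2_{-1,1}(β=2.9373) via Wigner's sum:
With c≡cos(β/2)=0.101969 and s≡sin(β/2)=0.994788, N=[1·6·6·1]^{1/2}=6.000000
Admissible k: 2..3 (factorial args all ≥0)
  k=2: (−1)^0·6.0000/(2)·0.1020^2·0.9948^2 = +0.030869
  k=3: (−1)^1·6.0000/(6)·0.1020^0·0.9948^4 = -0.979313
d^2_{-1,1}(2.9373) = +0.030869 -0.979313 = -0.948444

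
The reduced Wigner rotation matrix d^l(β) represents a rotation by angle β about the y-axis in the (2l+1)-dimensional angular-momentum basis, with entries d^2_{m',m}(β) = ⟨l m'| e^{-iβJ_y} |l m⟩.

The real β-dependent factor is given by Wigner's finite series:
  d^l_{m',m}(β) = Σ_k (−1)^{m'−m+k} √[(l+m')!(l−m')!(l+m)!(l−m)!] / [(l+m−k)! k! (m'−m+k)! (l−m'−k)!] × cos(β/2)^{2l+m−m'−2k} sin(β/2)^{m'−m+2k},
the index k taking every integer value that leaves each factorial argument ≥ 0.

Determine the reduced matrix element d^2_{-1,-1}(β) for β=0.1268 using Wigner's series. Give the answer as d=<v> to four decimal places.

d=0.9800

d^2_{-1,-1}(β=0.1268) via Wigner's sum:
With c≡cos(β/2)=0.997991 and s≡sin(β/2)=0.063358, N=[1·6·1·6]^{1/2}=6.000000
The bounds max(0,m−m')=0 and min(l+m,l−m')=1 give 2 terms
  k=0: (−1)^0·6.0000/(6)·0.9980^4·0.0634^0 = +0.991988
  k=1: (−1)^1·6.0000/(2)·0.9980^2·0.0634^2 = -0.011994
d^2_{-1,-1}(0.1268) = +0.991988 -0.011994 = +0.979994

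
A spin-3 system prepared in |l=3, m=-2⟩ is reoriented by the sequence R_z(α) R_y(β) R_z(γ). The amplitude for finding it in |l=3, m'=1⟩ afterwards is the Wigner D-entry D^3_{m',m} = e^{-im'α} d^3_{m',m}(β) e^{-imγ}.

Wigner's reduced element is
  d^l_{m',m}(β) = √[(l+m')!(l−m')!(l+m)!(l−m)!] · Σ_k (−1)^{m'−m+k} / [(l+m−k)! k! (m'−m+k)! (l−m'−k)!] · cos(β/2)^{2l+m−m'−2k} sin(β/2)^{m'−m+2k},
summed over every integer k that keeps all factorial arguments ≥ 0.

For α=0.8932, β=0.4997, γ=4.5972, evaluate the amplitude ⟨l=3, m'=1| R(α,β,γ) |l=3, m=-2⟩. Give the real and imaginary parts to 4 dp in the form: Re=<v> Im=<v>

D^3_{1,-2}(0.8932,0.4997,4.5972) = e^{-i·1·0.8932}·d^3_{1,-2}(0.4997)·e^{-i·-2·4.5972}. Compute d first:
Half-angle: c=0.968950, s=0.247259. N=√(24·2·1·120)=75.894664
k: max(0,(-2)−(1))=0 … min(3+(-2),3−(1))=1
  k=0: (−1)^3·75.8947/(12)·0.9689^3·0.2473^3 = -0.086974
  k=1: (−1)^4·75.8947/(24)·0.9689^1·0.2473^5 = +0.002832
d^3_{1,-2}(0.4997) = -0.086974 +0.002832 = -0.084142
D = (+0.626922-0.779082i)·(-0.084142)·(-0.973580+0.228346i) = +0.036388-0.075867i

Re=0.0364 Im=-0.0759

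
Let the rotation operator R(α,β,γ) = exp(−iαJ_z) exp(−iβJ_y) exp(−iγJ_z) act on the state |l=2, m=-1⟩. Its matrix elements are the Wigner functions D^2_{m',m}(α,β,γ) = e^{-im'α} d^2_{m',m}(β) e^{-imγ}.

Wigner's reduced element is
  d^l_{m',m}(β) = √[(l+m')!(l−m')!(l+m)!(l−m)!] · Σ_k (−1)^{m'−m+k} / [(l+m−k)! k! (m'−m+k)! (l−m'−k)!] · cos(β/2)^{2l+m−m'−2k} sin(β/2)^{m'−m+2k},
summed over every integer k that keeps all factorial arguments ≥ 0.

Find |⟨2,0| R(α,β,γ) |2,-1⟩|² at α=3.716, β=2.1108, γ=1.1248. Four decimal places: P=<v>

P=0.2917

First d^2_{0,-1}(β=2.1108), then the phase factors e^{-i(0)α} and e^{-i(-1)γ}:
c=cos(2.1108/2)=0.492880, s=sin(2.1108/2)=0.870097; N=√[2·2·1·6]=4.898979
Admissible k: 0..1 (factorial args all ≥0)
  k=0: (−1)^1·4.8990/(2)·0.4929^3·0.8701^1 = -0.255192
  k=1: (−1)^2·4.8990/(2)·0.4929^1·0.8701^3 = +0.795280
d^2_{0,-1}(2.1108) = -0.255192 +0.795280 = +0.540089
|D^2_{0,-1}|² = |d^2_{0,-1}(β)|² = (+0.540089)² = 0.291696 (the z-rotation phases have unit modulus)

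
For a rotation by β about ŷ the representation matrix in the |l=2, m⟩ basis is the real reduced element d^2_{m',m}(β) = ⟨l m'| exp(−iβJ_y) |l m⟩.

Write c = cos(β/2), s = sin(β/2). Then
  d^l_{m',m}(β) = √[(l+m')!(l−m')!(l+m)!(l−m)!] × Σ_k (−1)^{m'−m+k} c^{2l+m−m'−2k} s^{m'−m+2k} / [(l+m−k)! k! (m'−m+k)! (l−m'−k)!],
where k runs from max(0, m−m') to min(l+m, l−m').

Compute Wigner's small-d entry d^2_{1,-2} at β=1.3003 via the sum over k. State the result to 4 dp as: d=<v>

d^2_{1,-2}(β=1.3003) via Wigner's sum:
With c≡cos(β/2)=0.795993 and s≡sin(β/2)=0.605306, N=[6·1·1·24]^{1/2}=12.000000
The bounds max(0,m−m')=0 and min(l+m,l−m')=0 give 1 term
  k=0: (−1)^3·12.0000/(6)·0.7960^1·0.6053^3 = -0.353072
d^2_{1,-2}(1.3003) = -0.353072

d=-0.3531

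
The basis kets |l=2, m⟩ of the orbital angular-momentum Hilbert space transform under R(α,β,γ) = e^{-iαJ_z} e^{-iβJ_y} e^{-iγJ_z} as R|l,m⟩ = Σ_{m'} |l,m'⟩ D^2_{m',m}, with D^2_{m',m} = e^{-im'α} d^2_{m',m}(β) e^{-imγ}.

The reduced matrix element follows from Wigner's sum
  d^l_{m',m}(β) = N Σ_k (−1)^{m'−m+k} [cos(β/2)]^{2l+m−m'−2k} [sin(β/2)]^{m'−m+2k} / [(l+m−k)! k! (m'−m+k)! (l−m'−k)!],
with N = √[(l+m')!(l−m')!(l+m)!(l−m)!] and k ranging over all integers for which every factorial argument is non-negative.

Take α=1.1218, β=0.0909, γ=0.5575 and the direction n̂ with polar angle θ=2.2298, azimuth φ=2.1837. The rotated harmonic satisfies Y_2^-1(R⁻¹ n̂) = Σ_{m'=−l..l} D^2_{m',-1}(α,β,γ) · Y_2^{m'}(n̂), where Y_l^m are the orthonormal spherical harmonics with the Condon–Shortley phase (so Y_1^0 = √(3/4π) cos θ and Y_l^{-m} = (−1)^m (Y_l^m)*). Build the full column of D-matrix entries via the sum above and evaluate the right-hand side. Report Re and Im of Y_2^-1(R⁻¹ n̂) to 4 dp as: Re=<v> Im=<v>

Re=-0.3277 Im=0.1570

Need the full column D^2_{m',-1} for m'=−2..2 at α=1.1218, β=0.0909, γ=0.5575.
cos(β/2)=0.998967, sin(β/2)=0.045434
d^2_{-2,-1}: single k=1 term ⇒ +0.090587;  D = -0.085387+0.030252i
d^2_{-1,-1}: k∈[0..1] ⇒ +0.995876 -0.006180 = +0.989696;  D = -0.107175+0.983875i
d^2_{0,-1}: k∈[0..1] ⇒ -0.110947 +0.000229 = -0.110717;  D = -0.093952-0.058577i
d^2_{1,-1}: k∈[0..1] ⇒ +0.006180 -0.000004 = +0.006176;  D = +0.005218-0.003303i
d^2_{2,-1}: single k=0 term ⇒ -0.000187;  D = +0.000022+0.000186i
Y_2^{m'}(θ=2.2298,φ=2.1837) and Σ D·Y over m':
  (-0.0854+0.0303i)·(-0.0817+0.2272i)  (-0.1072+0.9839i)·(+0.2151+0.3059i)  (-0.0940-0.0586i)·(+0.0394+0.0000i)  (+0.0052-0.0033i)·(-0.2151+0.3059i)  (+0.0000+0.0002i)·(-0.0817-0.2272i)
Y_2^-1(R⁻¹ n̂) = -0.327721+0.156993i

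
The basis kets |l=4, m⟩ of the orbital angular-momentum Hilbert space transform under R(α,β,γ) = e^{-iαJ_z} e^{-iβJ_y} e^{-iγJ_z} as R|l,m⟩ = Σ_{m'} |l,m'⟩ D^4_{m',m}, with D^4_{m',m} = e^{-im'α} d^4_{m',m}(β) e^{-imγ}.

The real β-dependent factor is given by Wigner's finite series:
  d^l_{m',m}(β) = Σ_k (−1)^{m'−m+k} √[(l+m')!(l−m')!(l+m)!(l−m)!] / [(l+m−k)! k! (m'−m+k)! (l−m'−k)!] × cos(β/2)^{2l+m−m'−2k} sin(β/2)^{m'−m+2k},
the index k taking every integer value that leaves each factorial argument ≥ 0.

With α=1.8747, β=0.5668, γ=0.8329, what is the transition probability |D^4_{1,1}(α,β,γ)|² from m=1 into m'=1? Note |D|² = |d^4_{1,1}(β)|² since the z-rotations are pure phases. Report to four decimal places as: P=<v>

Split into d^4_{1,1}(β=0.5668) × two z-phases.
Half-angle: c=0.960110, s=0.279622. N=√(120·6·120·6)=720.000000
The bounds max(0,m−m')=0 and min(l+m,l−m')=3 give 4 terms
  k=0: (−1)^0·720.0000/(720)·0.9601^8·0.2796^0 = +0.722053
  k=1: (−1)^1·720.0000/(48)·0.9601^6·0.2796^2 = -0.918670
  k=2: (−1)^2·720.0000/(24)·0.9601^4·0.2796^4 = +0.155844
  k=3: (−1)^3·720.0000/(72)·0.9601^2·0.2796^6 = -0.004406
d^4_{1,1}(0.5668) = +0.722053 -0.918670 +0.155844 -0.004406 = -0.045180
|D^4_{1,1}|² = |d^4_{1,1}(β)|² = (-0.045180)² = 0.002041 (the z-rotation phases have unit modulus)

P=0.0020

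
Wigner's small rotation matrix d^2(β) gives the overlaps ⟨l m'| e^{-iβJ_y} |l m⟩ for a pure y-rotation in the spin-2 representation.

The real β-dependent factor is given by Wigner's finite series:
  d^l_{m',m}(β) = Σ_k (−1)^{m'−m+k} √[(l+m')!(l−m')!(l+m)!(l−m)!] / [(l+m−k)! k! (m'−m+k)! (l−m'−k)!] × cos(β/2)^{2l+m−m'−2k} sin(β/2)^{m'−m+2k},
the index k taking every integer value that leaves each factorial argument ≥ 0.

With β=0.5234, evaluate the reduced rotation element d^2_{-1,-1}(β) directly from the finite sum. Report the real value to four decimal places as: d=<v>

d=0.6832

d^2_{-1,-1}(β=0.5234) via Wigner's sum:
With c≡cos(β/2)=0.965952 and s≡sin(β/2)=0.258723, N=[1·6·1·6]^{1/2}=6.000000
Admissible k: 0..1 (factorial args all ≥0)
  k=0: (−1)^0·6.0000/(6)·0.9660^4·0.2587^0 = +0.870605
  k=1: (−1)^1·6.0000/(2)·0.9660^2·0.2587^2 = -0.187371
d^2_{-1,-1}(0.5234) = +0.870605 -0.187371 = +0.683235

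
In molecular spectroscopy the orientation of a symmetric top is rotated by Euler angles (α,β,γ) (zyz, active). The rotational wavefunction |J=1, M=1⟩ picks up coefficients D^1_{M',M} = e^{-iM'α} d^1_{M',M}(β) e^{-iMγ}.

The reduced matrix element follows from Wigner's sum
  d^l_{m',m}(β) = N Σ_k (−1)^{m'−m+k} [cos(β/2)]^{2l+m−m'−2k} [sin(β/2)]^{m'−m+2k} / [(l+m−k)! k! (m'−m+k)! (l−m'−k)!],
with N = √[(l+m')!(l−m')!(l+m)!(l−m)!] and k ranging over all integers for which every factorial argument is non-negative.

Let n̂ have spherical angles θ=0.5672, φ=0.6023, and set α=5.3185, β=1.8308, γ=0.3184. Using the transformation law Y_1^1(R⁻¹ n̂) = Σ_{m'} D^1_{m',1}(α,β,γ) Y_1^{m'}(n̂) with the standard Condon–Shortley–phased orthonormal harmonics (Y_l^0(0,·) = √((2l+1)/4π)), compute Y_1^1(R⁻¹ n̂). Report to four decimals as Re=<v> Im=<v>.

Re=0.2095 Im=-0.2645

Need the full column D^1_{m',1} for m'=−1..1 at α=5.3185, β=1.8308, γ=0.3184.
cos(β/2)=0.609474, sin(β/2)=0.792806
d^1_{-1,1}: single k=2 term ⇒ +0.628542;  D = +0.178354-0.602706i
d^1_{0,1}: single k=1 term ⇒ +0.683340;  D = +0.648994-0.213918i
d^1_{1,1}: single k=0 term ⇒ +0.371458;  D = +0.296545+0.223701i
Y_1^{m'}(θ=0.5672,φ=0.6023) and Σ D·Y over m':
  (+0.1784-0.6027i)·(+0.1530-0.1052i)  (+0.6490-0.2139i)·(+0.4121+0.0000i)  (+0.2965+0.2237i)·(-0.1530-0.1052i)
Y_1^1(R⁻¹ n̂) = +0.209509-0.264504i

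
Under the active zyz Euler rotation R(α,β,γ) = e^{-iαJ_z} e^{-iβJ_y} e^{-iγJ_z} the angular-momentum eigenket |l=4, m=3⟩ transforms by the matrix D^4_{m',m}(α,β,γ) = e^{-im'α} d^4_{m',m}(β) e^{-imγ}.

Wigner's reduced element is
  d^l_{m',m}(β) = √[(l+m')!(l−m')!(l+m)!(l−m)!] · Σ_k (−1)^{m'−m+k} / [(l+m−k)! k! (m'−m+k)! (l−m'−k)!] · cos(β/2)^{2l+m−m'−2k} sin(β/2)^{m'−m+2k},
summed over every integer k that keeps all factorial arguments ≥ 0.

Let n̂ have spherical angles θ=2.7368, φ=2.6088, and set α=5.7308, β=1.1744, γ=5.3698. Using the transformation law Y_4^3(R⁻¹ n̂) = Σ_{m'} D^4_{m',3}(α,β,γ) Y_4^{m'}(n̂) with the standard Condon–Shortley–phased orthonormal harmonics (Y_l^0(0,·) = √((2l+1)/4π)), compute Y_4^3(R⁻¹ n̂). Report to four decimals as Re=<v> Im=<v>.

Re=-0.2748 Im=0.1276

Need the full column D^4_{m',3} for m'=−4..4 at α=5.7308, β=1.1744, γ=5.3698.
cos(β/2)=0.832495, sin(β/2)=0.554032
d^4_{-4,3}: single k=7 term ⇒ +0.037729;  D = +0.032541+0.019093i
d^4_{-3,3}: k∈[6..7] ⇒ +0.140305 -0.008877 = +0.131427;  D = +0.061597+0.116099i
d^4_{-2,3}: k∈[5..6] ⇒ +0.338069 -0.049910 = +0.288159;  D = -0.018599+0.287558i
d^4_{-1,3}: k∈[4..5] ⇒ +0.598668 -0.159090 = +0.439578;  D = -0.254326+0.358534i
d^4_{0,3}: k∈[3..4] ⇒ +0.804596 -0.356356 = +0.448240;  D = -0.412605+0.175146i
d^4_{1,3}: k∈[2..3] ⇒ +0.811019 -0.598668 = +0.212351;  D = -0.209936-0.031932i
d^4_{2,3}: k∈[1..2] ⇒ +0.574475 -0.763307 = -0.188831;  D = +0.144020+0.122129i
d^4_{3,3}: k∈[0..1] ⇒ +0.230703 -0.715251 = -0.484548;  D = +0.150156+0.460695i
d^4_{4,3}: single k=0 term ⇒ -0.434262;  D = -0.102089+0.422092i
Y_4^{m'}(θ=2.7368,φ=2.6088) and Σ D·Y over m':
  (+0.0325+0.0191i)·(-0.0057+0.0090i)  (+0.0616+0.1161i)·(-0.0019+0.0703i)  (-0.0186+0.2876i)·(+0.1234+0.2231i)  (-0.2543+0.3585i)·(+0.4299+0.2535i)  (-0.4126+0.1751i)·(+0.2791+0.0000i)  (-0.2099-0.0319i)·(-0.4299+0.2535i)  (+0.1440+0.1221i)·(+0.1234-0.2231i)  (+0.1502+0.4607i)·(+0.0019+0.0703i)  (-0.1021+0.4221i)·(-0.0057-0.0090i)
Y_4^3(R⁻¹ n̂) = -0.274775+0.127584i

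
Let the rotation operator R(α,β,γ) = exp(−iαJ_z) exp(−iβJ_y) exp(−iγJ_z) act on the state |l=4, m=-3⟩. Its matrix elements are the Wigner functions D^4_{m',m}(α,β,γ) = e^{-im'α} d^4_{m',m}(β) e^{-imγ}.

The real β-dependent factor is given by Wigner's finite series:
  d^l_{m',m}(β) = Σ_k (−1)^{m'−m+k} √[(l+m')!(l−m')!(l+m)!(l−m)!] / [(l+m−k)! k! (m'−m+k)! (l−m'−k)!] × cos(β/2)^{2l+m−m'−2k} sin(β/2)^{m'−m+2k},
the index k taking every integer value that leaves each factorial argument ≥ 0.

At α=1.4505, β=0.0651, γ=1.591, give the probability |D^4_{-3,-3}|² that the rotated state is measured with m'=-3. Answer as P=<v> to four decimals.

P=0.9769

First d^4_{-3,-3}(β=0.0651), then the phase factors e^{-i(-3)α} and e^{-i(-3)γ}:
With c≡cos(β/2)=0.999470 and s≡sin(β/2)=0.032544, N=[1·5040·1·5040]^{1/2}=5040.000000
Admissible k: 0..1 (factorial args all ≥0)
  k=0: (−1)^0·5040.0000/(5040)·0.9995^8·0.0325^0 = +0.995770
  k=1: (−1)^1·5040.0000/(720)·0.9995^6·0.0325^2 = -0.007390
d^4_{-3,-3}(0.0651) = +0.995770 -0.007390 = +0.988380
|D^4_{-3,-3}|² = |d^4_{-3,-3}(β)|² = (+0.988380)² = 0.976895 (the z-rotation phases have unit modulus)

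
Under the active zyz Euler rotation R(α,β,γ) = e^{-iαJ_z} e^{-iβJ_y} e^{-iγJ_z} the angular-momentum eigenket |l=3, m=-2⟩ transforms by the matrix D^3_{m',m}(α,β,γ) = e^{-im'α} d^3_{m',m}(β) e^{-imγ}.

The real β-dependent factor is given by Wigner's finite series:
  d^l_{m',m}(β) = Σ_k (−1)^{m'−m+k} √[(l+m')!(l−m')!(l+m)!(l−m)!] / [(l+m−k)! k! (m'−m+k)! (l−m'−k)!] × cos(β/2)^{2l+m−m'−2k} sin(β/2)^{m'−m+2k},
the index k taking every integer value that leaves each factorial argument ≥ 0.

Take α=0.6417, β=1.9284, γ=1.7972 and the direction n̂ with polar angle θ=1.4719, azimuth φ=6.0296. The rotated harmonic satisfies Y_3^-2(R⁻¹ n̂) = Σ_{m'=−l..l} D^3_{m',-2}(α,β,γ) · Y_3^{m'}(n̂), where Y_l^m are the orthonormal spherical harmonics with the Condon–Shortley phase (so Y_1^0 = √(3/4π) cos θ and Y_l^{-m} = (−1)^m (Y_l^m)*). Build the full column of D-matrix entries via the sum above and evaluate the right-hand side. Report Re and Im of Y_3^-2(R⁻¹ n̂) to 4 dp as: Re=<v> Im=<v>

Re=0.1372 Im=0.3671

Need the full column D^3_{m',-2} for m'=−3..3 at α=0.6417, β=1.9284, γ=1.7972.
cos(β/2)=0.570074, sin(β/2)=0.821593
d^3_{-3,-2}: single k=1 term ⇒ +0.121169;  D = +0.087519-0.083799i
d^3_{-2,-2}: k∈[0..1] ⇒ +0.034323 -0.356459 = -0.322136;  D = -0.053042+0.317739i
d^3_{-1,-2}: k∈[0..1] ⇒ -0.156428 +0.649823 = +0.493395;  D = -0.226214-0.438481i
d^3_{0,-2}: k∈[0..1] ⇒ +0.390481 -0.811056 = -0.420575;  D = +0.378190+0.183998i
d^3_{1,-2}: k∈[0..1] ⇒ -0.649823 +0.674863 = +0.025040;  D = -0.024595+0.004702i
d^3_{2,-2}: k∈[0..1] ⇒ +0.740389 -0.307568 = +0.432822;  D = -0.291911+0.319566i
d^3_{3,-2}: single k=0 term ⇒ -0.522746;  D = +0.051409-0.520212i
Y_3^{m'}(θ=1.4719,φ=6.0296) and Σ D·Y over m':
  (+0.0875-0.0838i)·(+0.2978+0.2835i)  (-0.0530+0.3177i)·(+0.0873+0.0485i)  (-0.2262-0.4385i)·(-0.2961-0.0767i)  (+0.3782+0.1840i)·(-0.1087+0.0000i)  (-0.0246+0.0047i)·(+0.2961-0.0767i)  (-0.2919+0.3196i)·(+0.0873-0.0485i)  (+0.0514-0.5202i)·(-0.2978+0.2835i)
Y_3^-2(R⁻¹ n̂) = +0.137220+0.367087i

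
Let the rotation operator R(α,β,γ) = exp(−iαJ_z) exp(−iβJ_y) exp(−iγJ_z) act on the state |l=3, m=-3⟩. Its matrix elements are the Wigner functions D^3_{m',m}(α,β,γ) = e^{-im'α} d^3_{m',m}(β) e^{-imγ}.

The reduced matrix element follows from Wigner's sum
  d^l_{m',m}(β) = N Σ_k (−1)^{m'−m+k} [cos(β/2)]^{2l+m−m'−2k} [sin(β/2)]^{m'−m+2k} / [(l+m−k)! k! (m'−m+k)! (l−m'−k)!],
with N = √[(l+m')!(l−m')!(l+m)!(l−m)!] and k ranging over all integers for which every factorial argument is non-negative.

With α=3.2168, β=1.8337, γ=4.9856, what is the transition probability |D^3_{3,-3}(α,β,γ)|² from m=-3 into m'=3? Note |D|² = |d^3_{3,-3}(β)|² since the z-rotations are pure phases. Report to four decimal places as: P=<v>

D^3_{3,-3}(3.2168,1.8337,4.9856) = e^{-i·3·3.2168}·d^3_{3,-3}(1.8337)·e^{-i·-3·4.9856}. Compute d first:
Half-angle: c=0.608323, s=0.793689. N=√(720·1·1·720)=720.000000
k: max(0,(-3)−(3))=0 … min(3+(-3),3−(3))=0
  k=0: (−1)^6·720.0000/(720)·0.6083^0·0.7937^6 = +0.249979
d^3_{3,-3}(1.8337) = +0.249979
|D^3_{3,-3}|² = |d^3_{3,-3}(β)|² = (+0.249979)² = 0.062489 (the z-rotation phases have unit modulus)

P=0.0625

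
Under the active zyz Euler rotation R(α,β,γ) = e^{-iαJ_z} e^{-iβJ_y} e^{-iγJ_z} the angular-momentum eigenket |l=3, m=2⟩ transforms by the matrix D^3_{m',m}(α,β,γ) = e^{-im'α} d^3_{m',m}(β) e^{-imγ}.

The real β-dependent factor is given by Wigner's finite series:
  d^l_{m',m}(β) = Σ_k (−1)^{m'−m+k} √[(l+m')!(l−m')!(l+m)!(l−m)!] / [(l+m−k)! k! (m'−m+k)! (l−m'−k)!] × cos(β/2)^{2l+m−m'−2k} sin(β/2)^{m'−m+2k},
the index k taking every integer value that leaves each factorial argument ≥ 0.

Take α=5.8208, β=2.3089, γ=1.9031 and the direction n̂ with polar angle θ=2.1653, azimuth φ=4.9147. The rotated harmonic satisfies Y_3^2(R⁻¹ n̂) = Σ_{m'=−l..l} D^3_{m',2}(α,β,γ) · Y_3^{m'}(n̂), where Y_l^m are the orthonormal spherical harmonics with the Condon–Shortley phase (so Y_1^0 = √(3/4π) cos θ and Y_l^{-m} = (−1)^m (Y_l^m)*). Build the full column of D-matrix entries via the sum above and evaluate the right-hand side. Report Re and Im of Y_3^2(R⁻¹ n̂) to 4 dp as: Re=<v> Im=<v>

Re=0.2989 Im=-0.1441

Need the full column D^3_{m',2} for m'=−3..3 at α=5.8208, β=2.3089, γ=1.9031.
cos(β/2)=0.404422, sin(β/2)=0.914573
d^3_{-3,2}: single k=5 term ⇒ +0.633871;  D = +0.293252+0.561957i
d^3_{-2,2}: k∈[4..5] ⇒ +0.572152 -0.585207 = -0.013055;  D = -0.000243-0.013052i
d^3_{-1,2}: k∈[3..4] ⇒ +0.320028 -0.818324 = -0.498296;  D = +0.213957-0.450024i
d^3_{0,2}: k∈[2..3] ⇒ +0.122556 -0.626761 = -0.504205;  D = +0.396890-0.310969i
d^3_{1,2}: k∈[1..2] ⇒ +0.031289 -0.320028 = -0.288739;  D = +0.282855-0.057992i
d^3_{2,2}: k∈[0..1] ⇒ +0.004375 -0.111878 = -0.107503;  D = +0.103885+0.027654i
d^3_{3,2}: single k=0 term ⇒ -0.024236;  D = +0.018180+0.016027i
Y_3^{m'}(θ=2.1653,φ=4.9147) and Σ D·Y over m':
  (+0.2933+0.5620i)·(-0.1353-0.1948i)  (-0.0002-0.0131i)·(+0.3611-0.1547i)  (+0.2140-0.4500i)·(+0.0306+0.1491i)  (+0.3969-0.3110i)·(+0.2992+0.0000i)  (+0.2829-0.0580i)·(-0.0306+0.1491i)  (+0.1039+0.0277i)·(+0.3611+0.1547i)  (+0.0182+0.0160i)·(+0.1353-0.1948i)
Y_3^2(R⁻¹ n̂) = +0.298926-0.144114i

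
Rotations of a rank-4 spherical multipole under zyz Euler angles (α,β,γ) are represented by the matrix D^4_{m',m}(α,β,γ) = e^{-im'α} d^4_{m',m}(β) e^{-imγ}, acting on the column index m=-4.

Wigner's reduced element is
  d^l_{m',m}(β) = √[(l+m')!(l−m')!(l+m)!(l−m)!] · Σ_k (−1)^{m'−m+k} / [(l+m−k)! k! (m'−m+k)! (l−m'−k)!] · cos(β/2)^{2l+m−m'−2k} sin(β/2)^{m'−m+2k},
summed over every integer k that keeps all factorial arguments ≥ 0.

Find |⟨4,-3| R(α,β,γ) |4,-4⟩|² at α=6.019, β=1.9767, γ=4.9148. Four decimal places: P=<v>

P=0.0013

Split into d^4_{-3,-4}(β=1.9767) × two z-phases.
c=cos(1.9767/2)=0.550069, s=sin(1.9767/2)=0.835120; N=√[1·5040·1·40320]=14255.272709
k∈{0} keeps every argument non-negative
  k=0: (−1)^1·14255.2727/(5040)·0.5501^7·0.8351^1 = -0.035992
d^4_{-3,-4}(1.9767) = -0.035992
|D^4_{-3,-4}|² = |d^4_{-3,-4}(β)|² = (-0.035992)² = 0.001295 (the z-rotation phases have unit modulus)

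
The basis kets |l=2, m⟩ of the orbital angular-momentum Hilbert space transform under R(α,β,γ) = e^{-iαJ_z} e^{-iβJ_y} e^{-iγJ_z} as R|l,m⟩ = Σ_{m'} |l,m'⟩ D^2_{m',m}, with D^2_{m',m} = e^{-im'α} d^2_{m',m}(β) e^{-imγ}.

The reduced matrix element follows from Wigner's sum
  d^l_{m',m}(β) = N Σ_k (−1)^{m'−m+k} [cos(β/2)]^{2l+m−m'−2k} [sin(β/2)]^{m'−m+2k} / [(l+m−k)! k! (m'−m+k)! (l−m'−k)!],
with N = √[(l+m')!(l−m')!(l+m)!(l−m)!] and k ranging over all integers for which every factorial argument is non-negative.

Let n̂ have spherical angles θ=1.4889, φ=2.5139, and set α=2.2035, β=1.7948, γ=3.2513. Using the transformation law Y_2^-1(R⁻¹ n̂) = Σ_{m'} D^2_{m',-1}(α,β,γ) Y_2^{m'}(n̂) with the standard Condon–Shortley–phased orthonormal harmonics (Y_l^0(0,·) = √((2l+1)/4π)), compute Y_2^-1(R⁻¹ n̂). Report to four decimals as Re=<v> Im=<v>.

Re=0.1791 Im=0.2343

Need the full column D^2_{m',-1} for m'=−2..2 at α=2.2035, β=1.7948, γ=3.2513.
cos(β/2)=0.623645, sin(β/2)=0.781708
d^2_{-2,-1}: single k=1 term ⇒ +0.379215;  D = +0.073733+0.371978i
d^2_{-1,-1}: k∈[0..1] ⇒ +0.151268 -0.712992 = -0.561724;  D = -0.379762+0.413901i
d^2_{0,-1}: k∈[0..1] ⇒ -0.464442 +0.729704 = +0.265262;  D = -0.263667-0.029043i
d^2_{1,-1}: k∈[0..1] ⇒ +0.712992 -0.373404 = +0.339589;  D = +0.169617+0.294195i
d^2_{2,-1}: single k=0 term ⇒ -0.595801;  D = -0.240273+0.545204i
Y_2^{m'}(θ=1.4889,φ=2.5139) and Σ D·Y over m':
  (+0.0737+0.3720i)·(+0.1190+0.3648i)  (-0.3798+0.4139i)·(-0.0510-0.0370i)  (-0.2637-0.0290i)·(-0.3091+0.0000i)  (+0.1696+0.2942i)·(+0.0510-0.0370i)  (-0.2403+0.5452i)·(+0.1190-0.3648i)
Y_2^-1(R⁻¹ n̂) = +0.179053+0.234350i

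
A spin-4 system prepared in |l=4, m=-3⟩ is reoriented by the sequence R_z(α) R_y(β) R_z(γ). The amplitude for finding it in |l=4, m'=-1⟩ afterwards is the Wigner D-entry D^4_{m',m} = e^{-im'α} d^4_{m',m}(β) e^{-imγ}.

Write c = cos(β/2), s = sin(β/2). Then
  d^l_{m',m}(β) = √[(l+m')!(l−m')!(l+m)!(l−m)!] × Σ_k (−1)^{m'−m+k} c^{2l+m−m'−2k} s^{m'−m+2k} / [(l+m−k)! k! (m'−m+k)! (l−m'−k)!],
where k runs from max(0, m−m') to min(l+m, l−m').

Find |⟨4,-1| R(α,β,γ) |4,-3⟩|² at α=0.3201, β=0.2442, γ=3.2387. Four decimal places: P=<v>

D^4_{-1,-3}(0.3201,0.2442,3.2387) = e^{-i·-1·0.3201}·d^4_{-1,-3}(0.2442)·e^{-i·-3·3.2387}. Compute d first:
Half-angle: c=0.992555, s=0.121797. N=√(6·120·1·5040)=1904.940944
k: max(0,(-3)−(-1))=0 … min(4+(-3),4−(-1))=1
  k=0: (−1)^2·1904.9409/(240)·0.9926^6·0.1218^2 = +0.112582
  k=1: (−1)^3·1904.9409/(144)·0.9926^4·0.1218^4 = -0.002825
d^4_{-1,-3}(0.2442) = +0.112582 -0.002825 = +0.109757
|D^4_{-1,-3}|² = |d^4_{-1,-3}(β)|² = (+0.109757)² = 0.012047 (the z-rotation phases have unit modulus)

P=0.0120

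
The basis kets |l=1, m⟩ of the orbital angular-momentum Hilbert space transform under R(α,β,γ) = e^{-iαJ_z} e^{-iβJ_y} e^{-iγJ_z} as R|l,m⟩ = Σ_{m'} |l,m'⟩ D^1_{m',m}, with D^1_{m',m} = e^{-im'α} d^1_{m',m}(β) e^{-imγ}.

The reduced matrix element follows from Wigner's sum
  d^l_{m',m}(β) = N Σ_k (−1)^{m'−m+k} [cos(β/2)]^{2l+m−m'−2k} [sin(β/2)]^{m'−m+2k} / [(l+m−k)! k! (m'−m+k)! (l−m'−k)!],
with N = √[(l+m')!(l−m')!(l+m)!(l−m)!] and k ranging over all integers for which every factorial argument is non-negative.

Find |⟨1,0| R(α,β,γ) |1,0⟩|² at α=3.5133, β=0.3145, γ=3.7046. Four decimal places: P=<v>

D^1_{0,0}(3.5133,0.3145,3.7046) = e^{-i·0·3.5133}·d^1_{0,0}(0.3145)·e^{-i·0·3.7046}. Compute d first:
c=cos(0.3145/2)=0.987662, s=sin(0.3145/2)=0.156603; N=√[1·1·1·1]=1.000000
k: max(0,(0)−(0))=0 … min(1+(0),1−(0))=1
  k=0: (−1)^0·1.0000/(1)·0.9877^2·0.1566^0 = +0.975476
  k=1: (−1)^1·1.0000/(1)·0.9877^0·0.1566^2 = -0.024524
d^1_{0,0}(0.3145) = +0.975476 -0.024524 = +0.950951
|D^1_{0,0}|² = |d^1_{0,0}(β)|² = (+0.950951)² = 0.904308 (the z-rotation phases have unit modulus)

P=0.9043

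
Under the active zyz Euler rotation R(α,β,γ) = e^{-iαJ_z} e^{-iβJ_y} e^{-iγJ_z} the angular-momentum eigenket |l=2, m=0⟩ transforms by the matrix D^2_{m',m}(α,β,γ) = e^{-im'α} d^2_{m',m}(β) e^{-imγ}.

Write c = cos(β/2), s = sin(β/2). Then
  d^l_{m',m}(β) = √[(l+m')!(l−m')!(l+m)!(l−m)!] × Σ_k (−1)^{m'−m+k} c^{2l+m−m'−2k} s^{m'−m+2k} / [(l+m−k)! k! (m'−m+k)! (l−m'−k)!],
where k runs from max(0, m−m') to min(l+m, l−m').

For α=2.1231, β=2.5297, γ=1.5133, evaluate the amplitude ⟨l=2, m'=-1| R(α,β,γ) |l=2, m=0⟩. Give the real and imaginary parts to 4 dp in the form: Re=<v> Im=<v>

Re=0.3021 Im=-0.4902

Split into d^2_{-1,0}(β=2.5297) × two z-phases.
With c≡cos(β/2)=0.301196 and s≡sin(β/2)=0.953562, N=[1·6·2·2]^{1/2}=4.898979
k: max(0,(0)−(-1))=1 … min(2+(0),2−(-1))=2
  k=1: (−1)^0·4.8990/(2)·0.3012^3·0.9536^1 = +0.063822
  k=2: (−1)^1·4.8990/(2)·0.3012^1·0.9536^3 = -0.639693
d^2_{-1,0}(2.5297) = +0.063822 -0.639693 = -0.575871
D = (-0.524650+0.851318i)·(-0.575871)·(+1.000000+0.000000i) = +0.302131-0.490249i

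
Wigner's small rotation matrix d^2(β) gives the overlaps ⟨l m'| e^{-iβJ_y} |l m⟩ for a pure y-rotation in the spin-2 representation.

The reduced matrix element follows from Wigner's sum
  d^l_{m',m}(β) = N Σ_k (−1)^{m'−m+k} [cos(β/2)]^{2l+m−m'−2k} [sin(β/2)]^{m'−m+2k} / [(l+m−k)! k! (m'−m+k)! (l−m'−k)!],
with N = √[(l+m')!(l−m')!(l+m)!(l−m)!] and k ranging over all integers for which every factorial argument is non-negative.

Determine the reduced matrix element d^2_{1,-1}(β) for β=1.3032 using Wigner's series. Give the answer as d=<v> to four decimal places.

d^2_{1,-1}(β=1.3032) via Wigner's sum:
Half-angle: c=0.795114, s=0.606459. N=√(6·1·1·6)=6.000000
k: max(0,(-1)−(1))=0 … min(2+(-1),2−(1))=1
  k=0: (−1)^2·6.0000/(2)·0.7951^2·0.6065^2 = +0.697564
  k=1: (−1)^3·6.0000/(6)·0.7951^0·0.6065^4 = -0.135272
d^2_{1,-1}(1.3032) = +0.697564 -0.135272 = +0.562292

d=0.5623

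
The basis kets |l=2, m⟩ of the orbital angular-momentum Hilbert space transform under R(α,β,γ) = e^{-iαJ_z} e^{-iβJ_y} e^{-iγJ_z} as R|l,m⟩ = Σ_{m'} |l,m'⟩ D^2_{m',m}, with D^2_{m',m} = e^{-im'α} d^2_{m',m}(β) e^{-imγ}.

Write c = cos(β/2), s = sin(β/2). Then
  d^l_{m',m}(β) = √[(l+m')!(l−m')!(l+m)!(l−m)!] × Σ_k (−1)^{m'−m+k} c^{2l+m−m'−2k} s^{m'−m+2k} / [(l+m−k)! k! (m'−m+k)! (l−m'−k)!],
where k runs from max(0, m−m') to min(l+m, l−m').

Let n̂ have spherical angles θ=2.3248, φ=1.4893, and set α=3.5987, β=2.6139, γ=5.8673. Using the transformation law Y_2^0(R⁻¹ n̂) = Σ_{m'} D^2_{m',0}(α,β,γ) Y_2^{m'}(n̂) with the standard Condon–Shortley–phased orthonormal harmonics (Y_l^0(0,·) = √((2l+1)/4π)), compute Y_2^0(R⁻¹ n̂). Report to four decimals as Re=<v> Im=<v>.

Need the full column D^2_{m',0} for m'=−2..2 at α=3.5987, β=2.6139, γ=5.8673.
cos(β/2)=0.260796, sin(β/2)=0.965394
d^2_{-2,0}: single k=2 term ⇒ +0.155269;  D = +0.094778+0.122986i
d^2_{-1,0}: k∈[1..2] ⇒ +0.041945 -0.574764 = -0.532819;  D = +0.478116+0.235162i
d^2_{0,0}: k∈[0..2] ⇒ +0.004626 -0.253554 +0.868597 = +0.619669;  D = +0.619669+0.000000i
d^2_{1,0}: k∈[0..1] ⇒ -0.041945 +0.574764 = +0.532819;  D = -0.478116+0.235162i
d^2_{2,0}: single k=0 term ⇒ +0.155269;  D = +0.094778-0.122986i
Y_2^{m'}(θ=2.3248,φ=1.4893) and Σ D·Y over m':
  (+0.0948+0.1230i)·(-0.2025-0.0333i)  (+0.4781+0.2352i)·(-0.0314+0.3842i)  (+0.6197+0.0000i)·(+0.1280+0.0000i)  (-0.4781+0.2352i)·(+0.0314+0.3842i)  (+0.0948-0.1230i)·(-0.2025+0.0333i)
Y_2^0(R⁻¹ n̂) = -0.161599-0.000000i

Re=-0.1616 Im=0.0000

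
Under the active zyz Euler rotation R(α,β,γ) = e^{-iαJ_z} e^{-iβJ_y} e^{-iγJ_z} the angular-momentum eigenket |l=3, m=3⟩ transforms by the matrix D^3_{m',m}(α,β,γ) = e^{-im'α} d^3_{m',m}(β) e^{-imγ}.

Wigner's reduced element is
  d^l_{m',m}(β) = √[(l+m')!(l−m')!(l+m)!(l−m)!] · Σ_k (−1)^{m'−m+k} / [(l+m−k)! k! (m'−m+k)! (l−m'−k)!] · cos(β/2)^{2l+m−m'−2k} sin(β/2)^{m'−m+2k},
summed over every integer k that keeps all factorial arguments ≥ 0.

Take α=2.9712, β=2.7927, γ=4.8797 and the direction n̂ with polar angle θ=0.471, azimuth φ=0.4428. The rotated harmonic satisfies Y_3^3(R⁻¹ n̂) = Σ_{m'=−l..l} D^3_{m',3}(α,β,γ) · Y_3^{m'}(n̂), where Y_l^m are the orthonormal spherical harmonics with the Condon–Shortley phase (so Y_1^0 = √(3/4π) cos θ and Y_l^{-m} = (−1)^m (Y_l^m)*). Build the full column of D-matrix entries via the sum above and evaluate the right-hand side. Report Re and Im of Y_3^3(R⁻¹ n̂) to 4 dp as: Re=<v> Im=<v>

Re=-0.0078 Im=0.0000

Need the full column D^3_{m',3} for m'=−3..3 at α=2.9712, β=2.7927, γ=4.8797.
cos(β/2)=0.173563, sin(β/2)=0.984823
d^3_{-3,3}: single k=6 term ⇒ +0.912323;  D = +0.774090+0.482823i
d^3_{-2,3}: single k=5 term ⇒ +0.393843;  D = -0.293986-0.262077i
d^3_{-1,3}: single k=4 term ⇒ +0.109747;  D = +0.068351+0.085863i
d^3_{0,3}: single k=3 term ⇒ +0.022334;  D = -0.010745-0.019579i
d^3_{1,3}: single k=2 term ⇒ +0.003409;  D = +0.001110+0.003223i
d^3_{2,3}: single k=1 term ⇒ +0.000380;  D = -0.000061-0.000375i
d^3_{3,3}: single k=0 term ⇒ +0.000027;  D = -0.000000+0.000027i
Y_3^{m'}(θ=0.471,φ=0.4428) and Σ D·Y over m':
  (+0.7741+0.4828i)·(+0.0094-0.0378i)  (-0.2940-0.2621i)·(+0.1187-0.1452i)  (+0.0684+0.0859i)·(+0.3936-0.1867i)  (-0.0107-0.0196i)·(+0.3227+0.0000i)  (+0.0011+0.0032i)·(-0.3936-0.1867i)  (-0.0001-0.0004i)·(+0.1187+0.1452i)  (-0.0000+0.0000i)·(-0.0094-0.0378i)
Y_3^3(R⁻¹ n̂) = -0.007750-0.000001i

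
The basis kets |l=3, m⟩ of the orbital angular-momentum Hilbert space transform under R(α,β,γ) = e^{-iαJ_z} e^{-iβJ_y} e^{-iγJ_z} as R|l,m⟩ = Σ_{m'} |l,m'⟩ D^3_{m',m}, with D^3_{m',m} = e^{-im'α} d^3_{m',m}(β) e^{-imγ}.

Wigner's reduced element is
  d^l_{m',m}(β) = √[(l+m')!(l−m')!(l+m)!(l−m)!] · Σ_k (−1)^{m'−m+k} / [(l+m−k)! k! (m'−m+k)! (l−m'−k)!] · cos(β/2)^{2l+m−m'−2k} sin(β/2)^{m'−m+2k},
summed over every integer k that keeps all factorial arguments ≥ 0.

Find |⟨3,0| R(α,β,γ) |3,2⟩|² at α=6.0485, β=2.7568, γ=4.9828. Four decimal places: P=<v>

P=0.0320

Split into d^3_{0,2}(β=2.7568) × two z-phases.
With c≡cos(β/2)=0.191212 and s≡sin(β/2)=0.981549, N=[6·6·120·1]^{1/2}=65.726707
k: max(0,(2)−(0))=2 … min(3+(2),3−(0))=3
  k=2: (−1)^0·65.7267/(12)·0.1912^4·0.9815^2 = +0.007054
  k=3: (−1)^1·65.7267/(12)·0.1912^2·0.9815^4 = -0.185882
d^3_{0,2}(2.7568) = +0.007054 -0.185882 = -0.178828
|D^3_{0,2}|² = |d^3_{0,2}(β)|² = (-0.178828)² = 0.031979 (the z-rotation phases have unit modulus)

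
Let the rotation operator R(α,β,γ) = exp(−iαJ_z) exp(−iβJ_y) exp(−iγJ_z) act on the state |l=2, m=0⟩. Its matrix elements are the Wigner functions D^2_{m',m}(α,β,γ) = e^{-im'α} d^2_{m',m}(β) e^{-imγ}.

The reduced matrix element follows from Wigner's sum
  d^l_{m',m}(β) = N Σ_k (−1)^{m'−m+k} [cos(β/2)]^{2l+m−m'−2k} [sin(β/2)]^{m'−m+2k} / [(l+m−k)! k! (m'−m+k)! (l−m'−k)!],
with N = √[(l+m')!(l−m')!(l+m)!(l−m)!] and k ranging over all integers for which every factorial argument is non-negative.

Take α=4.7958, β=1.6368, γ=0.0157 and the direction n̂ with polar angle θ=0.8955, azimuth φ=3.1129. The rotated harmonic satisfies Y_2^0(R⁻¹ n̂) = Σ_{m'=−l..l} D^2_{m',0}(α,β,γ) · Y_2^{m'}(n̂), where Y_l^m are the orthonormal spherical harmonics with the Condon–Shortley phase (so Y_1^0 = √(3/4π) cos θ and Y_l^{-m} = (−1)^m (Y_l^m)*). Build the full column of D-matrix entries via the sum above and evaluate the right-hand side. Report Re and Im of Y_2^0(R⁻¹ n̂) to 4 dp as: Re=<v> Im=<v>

Need the full column D^2_{m',0} for m'=−2..2 at α=4.7958, β=1.6368, γ=0.0157.
cos(β/2)=0.683390, sin(β/2)=0.730053
d^2_{-2,0}: single k=2 term ⇒ +0.609709;  D = -0.601244-0.101242i
d^2_{-1,0}: k∈[1..2] ⇒ +0.570737 -0.651341 = -0.080603;  D = -0.006715+0.080323i
d^2_{0,0}: k∈[0..2] ⇒ +0.218110 -0.995650 +0.284065 = -0.493475;  D = -0.493475+0.000000i
d^2_{1,0}: k∈[0..1] ⇒ -0.570737 +0.651341 = +0.080603;  D = +0.006715+0.080323i
d^2_{2,0}: single k=0 term ⇒ +0.609709;  D = -0.601244+0.101242i
Y_2^{m'}(θ=0.8955,φ=3.1129) and Σ D·Y over m':
  (-0.6012-0.1012i)·(+0.2349+0.0135i)  (-0.0067+0.0803i)·(-0.3768-0.0108i)  (-0.4935+0.0000i)·(+0.0544+0.0000i)  (+0.0067+0.0803i)·(+0.3768-0.0108i)  (-0.6012+0.1012i)·(+0.2349-0.0135i)
Y_2^0(R⁻¹ n̂) = -0.299803+0.000000i

Re=-0.2998 Im=0.0000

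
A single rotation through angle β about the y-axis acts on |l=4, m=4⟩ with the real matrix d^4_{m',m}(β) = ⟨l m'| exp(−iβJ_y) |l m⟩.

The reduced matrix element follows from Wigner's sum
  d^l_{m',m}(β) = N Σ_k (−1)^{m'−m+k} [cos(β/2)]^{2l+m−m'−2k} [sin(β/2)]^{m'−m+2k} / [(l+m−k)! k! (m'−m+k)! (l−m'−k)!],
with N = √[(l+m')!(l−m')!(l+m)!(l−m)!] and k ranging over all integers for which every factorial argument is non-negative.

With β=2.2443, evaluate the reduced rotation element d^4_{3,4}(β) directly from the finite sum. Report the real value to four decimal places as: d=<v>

d^4_{3,4}(β=2.2443) via Wigner's sum:
With c≡cos(β/2)=0.433746 and s≡sin(β/2)=0.901035, N=[5040·1·40320·1]^{1/2}=14255.272709
k∈{1} keeps every argument non-negative
  k=1: (−1)^0·14255.2727/(5040)·0.4337^7·0.9010^1 = +0.007361
d^4_{3,4}(2.2443) = +0.007361

d=0.0074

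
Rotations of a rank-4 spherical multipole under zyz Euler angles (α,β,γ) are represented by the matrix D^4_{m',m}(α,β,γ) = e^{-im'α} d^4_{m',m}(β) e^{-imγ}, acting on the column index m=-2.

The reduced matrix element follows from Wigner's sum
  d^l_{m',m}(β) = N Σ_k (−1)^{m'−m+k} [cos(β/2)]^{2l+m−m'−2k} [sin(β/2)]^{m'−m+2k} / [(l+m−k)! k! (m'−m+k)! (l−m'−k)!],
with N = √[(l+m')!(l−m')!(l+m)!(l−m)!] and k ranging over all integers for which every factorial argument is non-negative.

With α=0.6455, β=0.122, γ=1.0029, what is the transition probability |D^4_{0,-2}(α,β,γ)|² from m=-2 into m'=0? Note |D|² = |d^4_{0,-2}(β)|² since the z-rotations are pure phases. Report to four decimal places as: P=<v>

Split into d^4_{0,-2}(β=0.122) × two z-phases.
c=cos(0.122/2)=0.998140, s=sin(0.122/2)=0.060962; N=√[24·24·2·720]=910.735966
Admissible k: 0..2 (factorial args all ≥0)
  k=0: (−1)^2·910.7360/(96)·0.9981^6·0.0610^2 = +0.034865
  k=1: (−1)^3·910.7360/(36)·0.9981^4·0.0610^4 = -0.000347
  k=2: (−1)^4·910.7360/(96)·0.9981^2·0.0610^6 = +0.000000
d^4_{0,-2}(0.122) = +0.034865 -0.000347 +0.000000 = +0.034519
|D^4_{0,-2}|² = |d^4_{0,-2}(β)|² = (+0.034519)² = 0.001192 (the z-rotation phases have unit modulus)

P=0.0012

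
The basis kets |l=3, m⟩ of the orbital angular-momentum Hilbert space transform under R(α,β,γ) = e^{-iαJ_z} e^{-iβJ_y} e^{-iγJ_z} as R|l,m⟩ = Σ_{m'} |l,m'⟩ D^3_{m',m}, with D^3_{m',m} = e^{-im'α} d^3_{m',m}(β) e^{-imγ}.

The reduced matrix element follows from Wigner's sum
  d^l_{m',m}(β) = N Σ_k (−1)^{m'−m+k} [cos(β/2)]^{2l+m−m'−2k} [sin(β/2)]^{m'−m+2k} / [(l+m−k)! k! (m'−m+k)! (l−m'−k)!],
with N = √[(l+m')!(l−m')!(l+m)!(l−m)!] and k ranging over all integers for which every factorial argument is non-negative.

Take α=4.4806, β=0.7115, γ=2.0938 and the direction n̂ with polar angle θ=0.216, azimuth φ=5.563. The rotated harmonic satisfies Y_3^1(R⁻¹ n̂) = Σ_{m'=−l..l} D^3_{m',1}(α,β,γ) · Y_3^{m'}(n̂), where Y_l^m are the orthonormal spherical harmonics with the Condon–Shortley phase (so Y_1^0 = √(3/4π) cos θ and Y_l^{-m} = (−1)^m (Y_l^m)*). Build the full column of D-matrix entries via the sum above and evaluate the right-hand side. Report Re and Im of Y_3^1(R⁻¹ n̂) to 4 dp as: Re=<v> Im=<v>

Re=-0.3223 Im=-0.2843

Need the full column D^3_{m',1} for m'=−3..3 at α=4.4806, β=0.7115, γ=2.0938.
cos(β/2)=0.937386, sin(β/2)=0.348294
d^3_{-3,1}: single k=4 term ⇒ +0.050080;  D = +0.017286-0.047002i
d^3_{-2,1}: k∈[3..4] ⇒ +0.220100 -0.015193 = +0.204907;  D = +0.170923+0.113016i
d^3_{-1,1}: k∈[2..4] ⇒ +0.561972 -0.103445 +0.001785 = +0.460313;  D = -0.335298+0.315378i
d^3_{0,1}: k∈[1..3] ⇒ +0.873227 -0.361662 +0.016643 = +0.528208;  D = -0.263832-0.457599i
d^3_{1,1}: k∈[0..2] ⇒ +0.678437 -0.749297 +0.077583 = +0.006724;  D = +0.006441-0.001931i
d^3_{2,1}: k∈[0..1] ⇒ -0.797144 +0.220100 = -0.577043;  D = -0.034271-0.576025i
d^3_{3,1}: single k=0 term ⇒ +0.362752;  D = -0.357376-0.062216i
Y_3^{m'}(θ=0.216,φ=5.563) and Σ D·Y over m':
  (+0.0173-0.0470i)·(-0.0023+0.0034i)  (+0.1709+0.1130i)·(+0.0060+0.0455i)  (-0.3353+0.3154i)·(+0.1963+0.1722i)  (-0.2638-0.4576i)·(+0.6453+0.0000i)  (+0.0064-0.0019i)·(-0.1963+0.1722i)  (-0.0343-0.5760i)·(+0.0060-0.0455i)  (-0.3574-0.0622i)·(+0.0023+0.0034i)
Y_3^1(R⁻¹ n̂) = -0.322316-0.284265i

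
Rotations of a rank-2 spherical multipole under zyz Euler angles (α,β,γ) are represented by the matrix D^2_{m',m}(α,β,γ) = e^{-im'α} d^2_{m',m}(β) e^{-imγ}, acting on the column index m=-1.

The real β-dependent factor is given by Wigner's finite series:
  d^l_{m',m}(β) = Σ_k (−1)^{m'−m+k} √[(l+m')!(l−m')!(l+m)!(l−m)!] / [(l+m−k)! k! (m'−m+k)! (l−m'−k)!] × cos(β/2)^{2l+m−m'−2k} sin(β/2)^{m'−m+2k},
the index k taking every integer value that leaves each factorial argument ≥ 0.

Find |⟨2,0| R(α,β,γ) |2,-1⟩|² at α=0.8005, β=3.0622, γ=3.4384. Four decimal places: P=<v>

Split into d^2_{0,-1}(β=3.0622) × two z-phases.
Half-angle: c=0.039686, s=0.999212. N=√(2·2·1·6)=4.898979
k∈{0,1} keeps every argument non-negative
  k=0: (−1)^1·4.8990/(2)·0.0397^3·0.9992^1 = -0.000153
  k=1: (−1)^2·4.8990/(2)·0.0397^1·0.9992^3 = +0.096981
d^2_{0,-1}(3.0622) = -0.000153 +0.096981 = +0.096828
|D^2_{0,-1}|² = |d^2_{0,-1}(β)|² = (+0.096828)² = 0.009376 (the z-rotation phases have unit modulus)

P=0.0094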